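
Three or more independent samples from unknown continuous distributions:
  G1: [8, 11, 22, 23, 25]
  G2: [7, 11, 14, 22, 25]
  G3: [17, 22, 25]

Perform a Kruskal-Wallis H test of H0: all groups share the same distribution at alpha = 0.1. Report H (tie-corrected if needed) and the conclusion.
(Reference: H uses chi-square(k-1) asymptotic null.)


Step 1: Combine all N = 13 observations and assign midranks.
sorted (value, group, rank): (7,G2,1), (8,G1,2), (11,G1,3.5), (11,G2,3.5), (14,G2,5), (17,G3,6), (22,G1,8), (22,G2,8), (22,G3,8), (23,G1,10), (25,G1,12), (25,G2,12), (25,G3,12)
Step 2: Sum ranks within each group.
R_1 = 35.5 (n_1 = 5)
R_2 = 29.5 (n_2 = 5)
R_3 = 26 (n_3 = 3)
Step 3: H = 12/(N(N+1)) * sum(R_i^2/n_i) - 3(N+1)
     = 12/(13*14) * (35.5^2/5 + 29.5^2/5 + 26^2/3) - 3*14
     = 0.065934 * 651.433 - 42
     = 0.951648.
Step 4: Ties present; correction factor C = 1 - 54/(13^3 - 13) = 0.975275. Corrected H = 0.951648 / 0.975275 = 0.975775.
Step 5: Under H0, H ~ chi^2(2); p-value = 0.613922.
Step 6: alpha = 0.1. fail to reject H0.

H = 0.9758, df = 2, p = 0.613922, fail to reject H0.


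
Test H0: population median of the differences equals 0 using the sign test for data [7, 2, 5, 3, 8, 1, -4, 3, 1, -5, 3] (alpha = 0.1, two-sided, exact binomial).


Step 1: Discard zero differences. Original n = 11; n_eff = number of nonzero differences = 11.
Nonzero differences (with sign): +7, +2, +5, +3, +8, +1, -4, +3, +1, -5, +3
Step 2: Count signs: positive = 9, negative = 2.
Step 3: Under H0: P(positive) = 0.5, so the number of positives S ~ Bin(11, 0.5).
Step 4: Two-sided exact p-value = sum of Bin(11,0.5) probabilities at or below the observed probability = 0.065430.
Step 5: alpha = 0.1. reject H0.

n_eff = 11, pos = 9, neg = 2, p = 0.065430, reject H0.


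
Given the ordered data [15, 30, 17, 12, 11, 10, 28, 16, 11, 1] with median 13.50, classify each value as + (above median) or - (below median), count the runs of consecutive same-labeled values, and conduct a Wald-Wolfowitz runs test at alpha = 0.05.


Step 1: Compute median = 13.50; label A = above, B = below.
Labels in order: AAABBBAABB  (n_A = 5, n_B = 5)
Step 2: Count runs R = 4.
Step 3: Under H0 (random ordering), E[R] = 2*n_A*n_B/(n_A+n_B) + 1 = 2*5*5/10 + 1 = 6.0000.
        Var[R] = 2*n_A*n_B*(2*n_A*n_B - n_A - n_B) / ((n_A+n_B)^2 * (n_A+n_B-1)) = 2000/900 = 2.2222.
        SD[R] = 1.4907.
Step 4: Continuity-corrected z = (R + 0.5 - E[R]) / SD[R] = (4 + 0.5 - 6.0000) / 1.4907 = -1.0062.
Step 5: Two-sided p-value via normal approximation = 2*(1 - Phi(|z|)) = 0.314305.
Step 6: alpha = 0.05. fail to reject H0.

R = 4, z = -1.0062, p = 0.314305, fail to reject H0.


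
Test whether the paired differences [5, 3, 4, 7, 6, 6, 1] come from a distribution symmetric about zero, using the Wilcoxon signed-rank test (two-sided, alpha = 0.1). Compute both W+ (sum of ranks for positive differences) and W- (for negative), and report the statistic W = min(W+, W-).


Step 1: Drop any zero differences (none here) and take |d_i|.
|d| = [5, 3, 4, 7, 6, 6, 1]
Step 2: Midrank |d_i| (ties get averaged ranks).
ranks: |5|->4, |3|->2, |4|->3, |7|->7, |6|->5.5, |6|->5.5, |1|->1
Step 3: Attach original signs; sum ranks with positive sign and with negative sign.
W+ = 4 + 2 + 3 + 7 + 5.5 + 5.5 + 1 = 28
W- = 0 = 0
(Check: W+ + W- = 28 should equal n(n+1)/2 = 28.)
Step 4: Test statistic W = min(W+, W-) = 0.
Step 5: Ties in |d|, so use the tie-corrected normal approximation.
        E[W] = n(n+1)/4 = 7*8/4 = 14.
        Tie groups: |d|=6 (t=2); sum(t^3 - t) = 6.
        Var[W] = n(n+1)(2n+1)/24 - sum(t^3-t)/48 = 840/24 - 6/48 = 34.875.
        z = (W - E[W]) / sqrt(Var[W]) = (0 - 14) / 5.9055 = -2.3707.
        Two-sided p = 2*Phi(z) = 0.017756.
Step 6: alpha = 0.1. reject H0.

W+ = 28, W- = 0, W = min = 0, p = 0.017756, reject H0.


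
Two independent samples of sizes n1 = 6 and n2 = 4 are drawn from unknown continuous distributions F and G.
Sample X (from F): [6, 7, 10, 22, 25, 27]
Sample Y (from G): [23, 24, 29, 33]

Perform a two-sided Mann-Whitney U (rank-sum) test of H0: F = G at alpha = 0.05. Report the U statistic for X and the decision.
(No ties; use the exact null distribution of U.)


Step 1: Combine and sort all 10 observations; assign midranks.
sorted (value, group): (6,X), (7,X), (10,X), (22,X), (23,Y), (24,Y), (25,X), (27,X), (29,Y), (33,Y)
ranks: 6->1, 7->2, 10->3, 22->4, 23->5, 24->6, 25->7, 27->8, 29->9, 33->10
Step 2: Rank sum for X: R1 = 1 + 2 + 3 + 4 + 7 + 8 = 25.
Step 3: U_X = R1 - n1(n1+1)/2 = 25 - 6*7/2 = 25 - 21 = 4.
       U_Y = n1*n2 - U_X = 24 - 4 = 20.
Step 4: No ties, so the exact null distribution of U (based on enumerating the C(10,6) = 210 equally likely rank assignments) gives the two-sided p-value.
Step 5: p-value = 0.114286; compare to alpha = 0.05. fail to reject H0.

U_X = 4, p = 0.114286, fail to reject H0 at alpha = 0.05.


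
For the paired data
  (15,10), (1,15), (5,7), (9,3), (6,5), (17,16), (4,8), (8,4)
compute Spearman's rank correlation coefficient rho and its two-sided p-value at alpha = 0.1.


Step 1: Rank x and y separately (midranks; no ties here).
rank(x): 15->7, 1->1, 5->3, 9->6, 6->4, 17->8, 4->2, 8->5
rank(y): 10->6, 15->7, 7->4, 3->1, 5->3, 16->8, 8->5, 4->2
Step 2: d_i = R_x(i) - R_y(i); compute d_i^2.
  (7-6)^2=1, (1-7)^2=36, (3-4)^2=1, (6-1)^2=25, (4-3)^2=1, (8-8)^2=0, (2-5)^2=9, (5-2)^2=9
sum(d^2) = 82.
Step 3: rho = 1 - 6*82 / (8*(8^2 - 1)) = 1 - 492/504 = 0.023810.
Step 4: Under H0, t = rho * sqrt((n-2)/(1-rho^2)) = 0.0583 ~ t(6).
Step 5: Two-sided p-value from the t-distribution with 6 df = 0.955374.
Step 6: alpha = 0.1. fail to reject H0.

rho = 0.0238, p = 0.955374, fail to reject H0 at alpha = 0.1.


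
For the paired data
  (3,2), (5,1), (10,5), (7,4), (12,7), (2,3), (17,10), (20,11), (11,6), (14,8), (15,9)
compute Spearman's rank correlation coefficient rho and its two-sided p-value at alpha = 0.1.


Step 1: Rank x and y separately (midranks; no ties here).
rank(x): 3->2, 5->3, 10->5, 7->4, 12->7, 2->1, 17->10, 20->11, 11->6, 14->8, 15->9
rank(y): 2->2, 1->1, 5->5, 4->4, 7->7, 3->3, 10->10, 11->11, 6->6, 8->8, 9->9
Step 2: d_i = R_x(i) - R_y(i); compute d_i^2.
  (2-2)^2=0, (3-1)^2=4, (5-5)^2=0, (4-4)^2=0, (7-7)^2=0, (1-3)^2=4, (10-10)^2=0, (11-11)^2=0, (6-6)^2=0, (8-8)^2=0, (9-9)^2=0
sum(d^2) = 8.
Step 3: rho = 1 - 6*8 / (11*(11^2 - 1)) = 1 - 48/1320 = 0.963636.
Step 4: Under H0, t = rho * sqrt((n-2)/(1-rho^2)) = 10.8186 ~ t(9).
Step 5: Two-sided p-value from the t-distribution with 9 df = 0.000002.
Step 6: alpha = 0.1. reject H0.

rho = 0.9636, p = 0.000002, reject H0 at alpha = 0.1.


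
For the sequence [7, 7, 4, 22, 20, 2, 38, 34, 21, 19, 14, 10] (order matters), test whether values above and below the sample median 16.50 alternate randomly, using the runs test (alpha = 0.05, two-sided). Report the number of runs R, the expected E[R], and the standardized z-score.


Step 1: Compute median = 16.50; label A = above, B = below.
Labels in order: BBBAABAAAABB  (n_A = 6, n_B = 6)
Step 2: Count runs R = 5.
Step 3: Under H0 (random ordering), E[R] = 2*n_A*n_B/(n_A+n_B) + 1 = 2*6*6/12 + 1 = 7.0000.
        Var[R] = 2*n_A*n_B*(2*n_A*n_B - n_A - n_B) / ((n_A+n_B)^2 * (n_A+n_B-1)) = 4320/1584 = 2.7273.
        SD[R] = 1.6514.
Step 4: Continuity-corrected z = (R + 0.5 - E[R]) / SD[R] = (5 + 0.5 - 7.0000) / 1.6514 = -0.9083.
Step 5: Two-sided p-value via normal approximation = 2*(1 - Phi(|z|)) = 0.363722.
Step 6: alpha = 0.05. fail to reject H0.

R = 5, z = -0.9083, p = 0.363722, fail to reject H0.


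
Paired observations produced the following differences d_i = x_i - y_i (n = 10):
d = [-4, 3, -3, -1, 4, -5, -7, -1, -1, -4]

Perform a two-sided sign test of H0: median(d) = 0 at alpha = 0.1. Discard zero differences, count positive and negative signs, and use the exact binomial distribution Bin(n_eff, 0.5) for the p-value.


Step 1: Discard zero differences. Original n = 10; n_eff = number of nonzero differences = 10.
Nonzero differences (with sign): -4, +3, -3, -1, +4, -5, -7, -1, -1, -4
Step 2: Count signs: positive = 2, negative = 8.
Step 3: Under H0: P(positive) = 0.5, so the number of positives S ~ Bin(10, 0.5).
Step 4: Two-sided exact p-value = sum of Bin(10,0.5) probabilities at or below the observed probability = 0.109375.
Step 5: alpha = 0.1. fail to reject H0.

n_eff = 10, pos = 2, neg = 8, p = 0.109375, fail to reject H0.


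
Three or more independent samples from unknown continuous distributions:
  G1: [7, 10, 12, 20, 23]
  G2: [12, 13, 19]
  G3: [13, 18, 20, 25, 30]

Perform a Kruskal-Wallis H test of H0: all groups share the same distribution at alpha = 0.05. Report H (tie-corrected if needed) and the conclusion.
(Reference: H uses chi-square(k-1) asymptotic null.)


Step 1: Combine all N = 13 observations and assign midranks.
sorted (value, group, rank): (7,G1,1), (10,G1,2), (12,G1,3.5), (12,G2,3.5), (13,G2,5.5), (13,G3,5.5), (18,G3,7), (19,G2,8), (20,G1,9.5), (20,G3,9.5), (23,G1,11), (25,G3,12), (30,G3,13)
Step 2: Sum ranks within each group.
R_1 = 27 (n_1 = 5)
R_2 = 17 (n_2 = 3)
R_3 = 47 (n_3 = 5)
Step 3: H = 12/(N(N+1)) * sum(R_i^2/n_i) - 3(N+1)
     = 12/(13*14) * (27^2/5 + 17^2/3 + 47^2/5) - 3*14
     = 0.065934 * 683.933 - 42
     = 3.094505.
Step 4: Ties present; correction factor C = 1 - 18/(13^3 - 13) = 0.991758. Corrected H = 3.094505 / 0.991758 = 3.120222.
Step 5: Under H0, H ~ chi^2(2); p-value = 0.210113.
Step 6: alpha = 0.05. fail to reject H0.

H = 3.1202, df = 2, p = 0.210113, fail to reject H0.


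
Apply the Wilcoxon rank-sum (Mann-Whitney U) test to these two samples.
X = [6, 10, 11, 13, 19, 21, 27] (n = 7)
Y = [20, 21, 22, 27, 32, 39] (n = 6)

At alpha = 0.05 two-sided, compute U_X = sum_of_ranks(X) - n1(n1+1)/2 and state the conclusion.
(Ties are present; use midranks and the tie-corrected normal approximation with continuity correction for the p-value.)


Step 1: Combine and sort all 13 observations; assign midranks.
sorted (value, group): (6,X), (10,X), (11,X), (13,X), (19,X), (20,Y), (21,X), (21,Y), (22,Y), (27,X), (27,Y), (32,Y), (39,Y)
ranks: 6->1, 10->2, 11->3, 13->4, 19->5, 20->6, 21->7.5, 21->7.5, 22->9, 27->10.5, 27->10.5, 32->12, 39->13
Step 2: Rank sum for X: R1 = 1 + 2 + 3 + 4 + 5 + 7.5 + 10.5 = 33.
Step 3: U_X = R1 - n1(n1+1)/2 = 33 - 7*8/2 = 33 - 28 = 5.
       U_Y = n1*n2 - U_X = 42 - 5 = 37.
Step 4: Ties are present, so use the tie-corrected normal approximation (with continuity correction) for the p-value.
Step 5: p-value = 0.026392; compare to alpha = 0.05. reject H0.

U_X = 5, p = 0.026392, reject H0 at alpha = 0.05.


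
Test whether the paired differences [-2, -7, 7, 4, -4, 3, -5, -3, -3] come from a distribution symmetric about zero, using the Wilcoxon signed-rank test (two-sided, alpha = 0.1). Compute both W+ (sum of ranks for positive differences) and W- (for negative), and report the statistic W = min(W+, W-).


Step 1: Drop any zero differences (none here) and take |d_i|.
|d| = [2, 7, 7, 4, 4, 3, 5, 3, 3]
Step 2: Midrank |d_i| (ties get averaged ranks).
ranks: |2|->1, |7|->8.5, |7|->8.5, |4|->5.5, |4|->5.5, |3|->3, |5|->7, |3|->3, |3|->3
Step 3: Attach original signs; sum ranks with positive sign and with negative sign.
W+ = 8.5 + 5.5 + 3 = 17
W- = 1 + 8.5 + 5.5 + 7 + 3 + 3 = 28
(Check: W+ + W- = 45 should equal n(n+1)/2 = 45.)
Step 4: Test statistic W = min(W+, W-) = 17.
Step 5: Ties in |d|, so use the tie-corrected normal approximation.
        E[W] = n(n+1)/4 = 9*10/4 = 22.5.
        Tie groups: |d|=3 (t=3), |d|=4 (t=2), |d|=7 (t=2); sum(t^3 - t) = 36.
        Var[W] = n(n+1)(2n+1)/24 - sum(t^3-t)/48 = 1710/24 - 36/48 = 70.5.
        z = (W - E[W]) / sqrt(Var[W]) = (17 - 22.5) / 8.3964 = -0.6550.
        Two-sided p = 2*Phi(z) = 0.512442.
Step 6: alpha = 0.1. fail to reject H0.

W+ = 17, W- = 28, W = min = 17, p = 0.512442, fail to reject H0.


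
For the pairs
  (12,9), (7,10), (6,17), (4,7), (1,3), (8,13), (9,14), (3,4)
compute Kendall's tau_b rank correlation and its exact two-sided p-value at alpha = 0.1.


Step 1: Enumerate the 28 unordered pairs (i,j) with i<j and classify each by sign(x_j-x_i) * sign(y_j-y_i).
  (1,2):dx=-5,dy=+1->D; (1,3):dx=-6,dy=+8->D; (1,4):dx=-8,dy=-2->C; (1,5):dx=-11,dy=-6->C
  (1,6):dx=-4,dy=+4->D; (1,7):dx=-3,dy=+5->D; (1,8):dx=-9,dy=-5->C; (2,3):dx=-1,dy=+7->D
  (2,4):dx=-3,dy=-3->C; (2,5):dx=-6,dy=-7->C; (2,6):dx=+1,dy=+3->C; (2,7):dx=+2,dy=+4->C
  (2,8):dx=-4,dy=-6->C; (3,4):dx=-2,dy=-10->C; (3,5):dx=-5,dy=-14->C; (3,6):dx=+2,dy=-4->D
  (3,7):dx=+3,dy=-3->D; (3,8):dx=-3,dy=-13->C; (4,5):dx=-3,dy=-4->C; (4,6):dx=+4,dy=+6->C
  (4,7):dx=+5,dy=+7->C; (4,8):dx=-1,dy=-3->C; (5,6):dx=+7,dy=+10->C; (5,7):dx=+8,dy=+11->C
  (5,8):dx=+2,dy=+1->C; (6,7):dx=+1,dy=+1->C; (6,8):dx=-5,dy=-9->C; (7,8):dx=-6,dy=-10->C
Step 2: C = 21, D = 7, total pairs = 28.
Step 3: tau = (C - D)/(n(n-1)/2) = (21 - 7)/28 = 0.500000.
Step 4: Exact two-sided p-value (enumerate n! = 40320 permutations of y under H0): p = 0.108681.
Step 5: alpha = 0.1. fail to reject H0.

tau_b = 0.5000 (C=21, D=7), p = 0.108681, fail to reject H0.


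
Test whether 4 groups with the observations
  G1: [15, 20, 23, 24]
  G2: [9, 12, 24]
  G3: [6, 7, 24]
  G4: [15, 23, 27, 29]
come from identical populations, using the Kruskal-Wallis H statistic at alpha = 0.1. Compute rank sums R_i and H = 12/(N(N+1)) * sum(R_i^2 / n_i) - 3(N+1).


Step 1: Combine all N = 14 observations and assign midranks.
sorted (value, group, rank): (6,G3,1), (7,G3,2), (9,G2,3), (12,G2,4), (15,G1,5.5), (15,G4,5.5), (20,G1,7), (23,G1,8.5), (23,G4,8.5), (24,G1,11), (24,G2,11), (24,G3,11), (27,G4,13), (29,G4,14)
Step 2: Sum ranks within each group.
R_1 = 32 (n_1 = 4)
R_2 = 18 (n_2 = 3)
R_3 = 14 (n_3 = 3)
R_4 = 41 (n_4 = 4)
Step 3: H = 12/(N(N+1)) * sum(R_i^2/n_i) - 3(N+1)
     = 12/(14*15) * (32^2/4 + 18^2/3 + 14^2/3 + 41^2/4) - 3*15
     = 0.057143 * 849.583 - 45
     = 3.547619.
Step 4: Ties present; correction factor C = 1 - 36/(14^3 - 14) = 0.986813. Corrected H = 3.547619 / 0.986813 = 3.595026.
Step 5: Under H0, H ~ chi^2(3); p-value = 0.308645.
Step 6: alpha = 0.1. fail to reject H0.

H = 3.5950, df = 3, p = 0.308645, fail to reject H0.


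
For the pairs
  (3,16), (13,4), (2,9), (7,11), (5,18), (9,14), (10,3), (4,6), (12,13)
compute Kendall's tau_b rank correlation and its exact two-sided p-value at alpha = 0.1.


Step 1: Enumerate the 36 unordered pairs (i,j) with i<j and classify each by sign(x_j-x_i) * sign(y_j-y_i).
  (1,2):dx=+10,dy=-12->D; (1,3):dx=-1,dy=-7->C; (1,4):dx=+4,dy=-5->D; (1,5):dx=+2,dy=+2->C
  (1,6):dx=+6,dy=-2->D; (1,7):dx=+7,dy=-13->D; (1,8):dx=+1,dy=-10->D; (1,9):dx=+9,dy=-3->D
  (2,3):dx=-11,dy=+5->D; (2,4):dx=-6,dy=+7->D; (2,5):dx=-8,dy=+14->D; (2,6):dx=-4,dy=+10->D
  (2,7):dx=-3,dy=-1->C; (2,8):dx=-9,dy=+2->D; (2,9):dx=-1,dy=+9->D; (3,4):dx=+5,dy=+2->C
  (3,5):dx=+3,dy=+9->C; (3,6):dx=+7,dy=+5->C; (3,7):dx=+8,dy=-6->D; (3,8):dx=+2,dy=-3->D
  (3,9):dx=+10,dy=+4->C; (4,5):dx=-2,dy=+7->D; (4,6):dx=+2,dy=+3->C; (4,7):dx=+3,dy=-8->D
  (4,8):dx=-3,dy=-5->C; (4,9):dx=+5,dy=+2->C; (5,6):dx=+4,dy=-4->D; (5,7):dx=+5,dy=-15->D
  (5,8):dx=-1,dy=-12->C; (5,9):dx=+7,dy=-5->D; (6,7):dx=+1,dy=-11->D; (6,8):dx=-5,dy=-8->C
  (6,9):dx=+3,dy=-1->D; (7,8):dx=-6,dy=+3->D; (7,9):dx=+2,dy=+10->C; (8,9):dx=+8,dy=+7->C
Step 2: C = 14, D = 22, total pairs = 36.
Step 3: tau = (C - D)/(n(n-1)/2) = (14 - 22)/36 = -0.222222.
Step 4: Exact two-sided p-value (enumerate n! = 362880 permutations of y under H0): p = 0.476709.
Step 5: alpha = 0.1. fail to reject H0.

tau_b = -0.2222 (C=14, D=22), p = 0.476709, fail to reject H0.


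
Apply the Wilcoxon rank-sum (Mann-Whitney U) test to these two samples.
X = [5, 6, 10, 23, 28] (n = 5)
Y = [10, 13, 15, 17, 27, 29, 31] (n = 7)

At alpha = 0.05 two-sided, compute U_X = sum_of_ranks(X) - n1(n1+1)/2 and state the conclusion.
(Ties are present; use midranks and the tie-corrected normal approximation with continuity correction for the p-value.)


Step 1: Combine and sort all 12 observations; assign midranks.
sorted (value, group): (5,X), (6,X), (10,X), (10,Y), (13,Y), (15,Y), (17,Y), (23,X), (27,Y), (28,X), (29,Y), (31,Y)
ranks: 5->1, 6->2, 10->3.5, 10->3.5, 13->5, 15->6, 17->7, 23->8, 27->9, 28->10, 29->11, 31->12
Step 2: Rank sum for X: R1 = 1 + 2 + 3.5 + 8 + 10 = 24.5.
Step 3: U_X = R1 - n1(n1+1)/2 = 24.5 - 5*6/2 = 24.5 - 15 = 9.5.
       U_Y = n1*n2 - U_X = 35 - 9.5 = 25.5.
Step 4: Ties are present, so use the tie-corrected normal approximation (with continuity correction) for the p-value.
Step 5: p-value = 0.222415; compare to alpha = 0.05. fail to reject H0.

U_X = 9.5, p = 0.222415, fail to reject H0 at alpha = 0.05.


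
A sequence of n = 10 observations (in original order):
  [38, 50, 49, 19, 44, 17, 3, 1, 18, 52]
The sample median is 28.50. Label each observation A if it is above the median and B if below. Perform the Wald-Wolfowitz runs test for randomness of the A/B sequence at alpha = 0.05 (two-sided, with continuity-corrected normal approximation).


Step 1: Compute median = 28.50; label A = above, B = below.
Labels in order: AAABABBBBA  (n_A = 5, n_B = 5)
Step 2: Count runs R = 5.
Step 3: Under H0 (random ordering), E[R] = 2*n_A*n_B/(n_A+n_B) + 1 = 2*5*5/10 + 1 = 6.0000.
        Var[R] = 2*n_A*n_B*(2*n_A*n_B - n_A - n_B) / ((n_A+n_B)^2 * (n_A+n_B-1)) = 2000/900 = 2.2222.
        SD[R] = 1.4907.
Step 4: Continuity-corrected z = (R + 0.5 - E[R]) / SD[R] = (5 + 0.5 - 6.0000) / 1.4907 = -0.3354.
Step 5: Two-sided p-value via normal approximation = 2*(1 - Phi(|z|)) = 0.737316.
Step 6: alpha = 0.05. fail to reject H0.

R = 5, z = -0.3354, p = 0.737316, fail to reject H0.


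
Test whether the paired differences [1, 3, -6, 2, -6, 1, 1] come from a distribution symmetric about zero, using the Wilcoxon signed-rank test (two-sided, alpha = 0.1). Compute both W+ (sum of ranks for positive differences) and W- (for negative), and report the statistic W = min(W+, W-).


Step 1: Drop any zero differences (none here) and take |d_i|.
|d| = [1, 3, 6, 2, 6, 1, 1]
Step 2: Midrank |d_i| (ties get averaged ranks).
ranks: |1|->2, |3|->5, |6|->6.5, |2|->4, |6|->6.5, |1|->2, |1|->2
Step 3: Attach original signs; sum ranks with positive sign and with negative sign.
W+ = 2 + 5 + 4 + 2 + 2 = 15
W- = 6.5 + 6.5 = 13
(Check: W+ + W- = 28 should equal n(n+1)/2 = 28.)
Step 4: Test statistic W = min(W+, W-) = 13.
Step 5: Ties in |d|, so use the tie-corrected normal approximation.
        E[W] = n(n+1)/4 = 7*8/4 = 14.
        Tie groups: |d|=1 (t=3), |d|=6 (t=2); sum(t^3 - t) = 30.
        Var[W] = n(n+1)(2n+1)/24 - sum(t^3-t)/48 = 840/24 - 30/48 = 34.375.
        z = (W - E[W]) / sqrt(Var[W]) = (13 - 14) / 5.8630 = -0.1706.
        Two-sided p = 2*Phi(z) = 0.864569.
Step 6: alpha = 0.1. fail to reject H0.

W+ = 15, W- = 13, W = min = 13, p = 0.864569, fail to reject H0.


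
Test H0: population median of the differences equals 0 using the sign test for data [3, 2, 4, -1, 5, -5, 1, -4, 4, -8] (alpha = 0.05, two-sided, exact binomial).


Step 1: Discard zero differences. Original n = 10; n_eff = number of nonzero differences = 10.
Nonzero differences (with sign): +3, +2, +4, -1, +5, -5, +1, -4, +4, -8
Step 2: Count signs: positive = 6, negative = 4.
Step 3: Under H0: P(positive) = 0.5, so the number of positives S ~ Bin(10, 0.5).
Step 4: Two-sided exact p-value = sum of Bin(10,0.5) probabilities at or below the observed probability = 0.753906.
Step 5: alpha = 0.05. fail to reject H0.

n_eff = 10, pos = 6, neg = 4, p = 0.753906, fail to reject H0.


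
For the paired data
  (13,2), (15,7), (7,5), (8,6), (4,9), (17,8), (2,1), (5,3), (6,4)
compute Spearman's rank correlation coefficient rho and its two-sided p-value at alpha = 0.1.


Step 1: Rank x and y separately (midranks; no ties here).
rank(x): 13->7, 15->8, 7->5, 8->6, 4->2, 17->9, 2->1, 5->3, 6->4
rank(y): 2->2, 7->7, 5->5, 6->6, 9->9, 8->8, 1->1, 3->3, 4->4
Step 2: d_i = R_x(i) - R_y(i); compute d_i^2.
  (7-2)^2=25, (8-7)^2=1, (5-5)^2=0, (6-6)^2=0, (2-9)^2=49, (9-8)^2=1, (1-1)^2=0, (3-3)^2=0, (4-4)^2=0
sum(d^2) = 76.
Step 3: rho = 1 - 6*76 / (9*(9^2 - 1)) = 1 - 456/720 = 0.366667.
Step 4: Under H0, t = rho * sqrt((n-2)/(1-rho^2)) = 1.0427 ~ t(7).
Step 5: Two-sided p-value from the t-distribution with 7 df = 0.331740.
Step 6: alpha = 0.1. fail to reject H0.

rho = 0.3667, p = 0.331740, fail to reject H0 at alpha = 0.1.


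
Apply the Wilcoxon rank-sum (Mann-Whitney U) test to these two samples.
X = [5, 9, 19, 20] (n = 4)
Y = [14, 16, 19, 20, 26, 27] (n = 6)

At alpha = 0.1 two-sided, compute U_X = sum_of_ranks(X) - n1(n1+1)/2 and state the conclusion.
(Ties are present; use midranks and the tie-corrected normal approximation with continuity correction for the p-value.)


Step 1: Combine and sort all 10 observations; assign midranks.
sorted (value, group): (5,X), (9,X), (14,Y), (16,Y), (19,X), (19,Y), (20,X), (20,Y), (26,Y), (27,Y)
ranks: 5->1, 9->2, 14->3, 16->4, 19->5.5, 19->5.5, 20->7.5, 20->7.5, 26->9, 27->10
Step 2: Rank sum for X: R1 = 1 + 2 + 5.5 + 7.5 = 16.
Step 3: U_X = R1 - n1(n1+1)/2 = 16 - 4*5/2 = 16 - 10 = 6.
       U_Y = n1*n2 - U_X = 24 - 6 = 18.
Step 4: Ties are present, so use the tie-corrected normal approximation (with continuity correction) for the p-value.
Step 5: p-value = 0.238089; compare to alpha = 0.1. fail to reject H0.

U_X = 6, p = 0.238089, fail to reject H0 at alpha = 0.1.


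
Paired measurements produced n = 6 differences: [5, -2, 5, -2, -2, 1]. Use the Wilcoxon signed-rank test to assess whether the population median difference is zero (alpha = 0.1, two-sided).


Step 1: Drop any zero differences (none here) and take |d_i|.
|d| = [5, 2, 5, 2, 2, 1]
Step 2: Midrank |d_i| (ties get averaged ranks).
ranks: |5|->5.5, |2|->3, |5|->5.5, |2|->3, |2|->3, |1|->1
Step 3: Attach original signs; sum ranks with positive sign and with negative sign.
W+ = 5.5 + 5.5 + 1 = 12
W- = 3 + 3 + 3 = 9
(Check: W+ + W- = 21 should equal n(n+1)/2 = 21.)
Step 4: Test statistic W = min(W+, W-) = 9.
Step 5: Ties in |d|, so use the tie-corrected normal approximation.
        E[W] = n(n+1)/4 = 6*7/4 = 10.5.
        Tie groups: |d|=2 (t=3), |d|=5 (t=2); sum(t^3 - t) = 30.
        Var[W] = n(n+1)(2n+1)/24 - sum(t^3-t)/48 = 546/24 - 30/48 = 22.125.
        z = (W - E[W]) / sqrt(Var[W]) = (9 - 10.5) / 4.7037 = -0.3189.
        Two-sided p = 2*Phi(z) = 0.749805.
Step 6: alpha = 0.1. fail to reject H0.

W+ = 12, W- = 9, W = min = 9, p = 0.749805, fail to reject H0.


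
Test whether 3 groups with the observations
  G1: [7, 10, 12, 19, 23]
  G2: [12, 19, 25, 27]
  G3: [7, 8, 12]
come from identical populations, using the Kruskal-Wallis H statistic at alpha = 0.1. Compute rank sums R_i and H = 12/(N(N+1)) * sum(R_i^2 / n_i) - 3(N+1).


Step 1: Combine all N = 12 observations and assign midranks.
sorted (value, group, rank): (7,G1,1.5), (7,G3,1.5), (8,G3,3), (10,G1,4), (12,G1,6), (12,G2,6), (12,G3,6), (19,G1,8.5), (19,G2,8.5), (23,G1,10), (25,G2,11), (27,G2,12)
Step 2: Sum ranks within each group.
R_1 = 30 (n_1 = 5)
R_2 = 37.5 (n_2 = 4)
R_3 = 10.5 (n_3 = 3)
Step 3: H = 12/(N(N+1)) * sum(R_i^2/n_i) - 3(N+1)
     = 12/(12*13) * (30^2/5 + 37.5^2/4 + 10.5^2/3) - 3*13
     = 0.076923 * 568.312 - 39
     = 4.716346.
Step 4: Ties present; correction factor C = 1 - 36/(12^3 - 12) = 0.979021. Corrected H = 4.716346 / 0.979021 = 4.817411.
Step 5: Under H0, H ~ chi^2(2); p-value = 0.089932.
Step 6: alpha = 0.1. reject H0.

H = 4.8174, df = 2, p = 0.089932, reject H0.


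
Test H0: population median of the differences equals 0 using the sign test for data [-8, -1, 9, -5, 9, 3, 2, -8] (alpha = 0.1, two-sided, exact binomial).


Step 1: Discard zero differences. Original n = 8; n_eff = number of nonzero differences = 8.
Nonzero differences (with sign): -8, -1, +9, -5, +9, +3, +2, -8
Step 2: Count signs: positive = 4, negative = 4.
Step 3: Under H0: P(positive) = 0.5, so the number of positives S ~ Bin(8, 0.5).
Step 4: Two-sided exact p-value = sum of Bin(8,0.5) probabilities at or below the observed probability = 1.000000.
Step 5: alpha = 0.1. fail to reject H0.

n_eff = 8, pos = 4, neg = 4, p = 1.000000, fail to reject H0.


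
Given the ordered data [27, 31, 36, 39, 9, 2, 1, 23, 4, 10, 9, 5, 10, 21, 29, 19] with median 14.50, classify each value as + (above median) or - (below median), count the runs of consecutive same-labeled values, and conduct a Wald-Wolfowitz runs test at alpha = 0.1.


Step 1: Compute median = 14.50; label A = above, B = below.
Labels in order: AAAABBBABBBBBAAA  (n_A = 8, n_B = 8)
Step 2: Count runs R = 5.
Step 3: Under H0 (random ordering), E[R] = 2*n_A*n_B/(n_A+n_B) + 1 = 2*8*8/16 + 1 = 9.0000.
        Var[R] = 2*n_A*n_B*(2*n_A*n_B - n_A - n_B) / ((n_A+n_B)^2 * (n_A+n_B-1)) = 14336/3840 = 3.7333.
        SD[R] = 1.9322.
Step 4: Continuity-corrected z = (R + 0.5 - E[R]) / SD[R] = (5 + 0.5 - 9.0000) / 1.9322 = -1.8114.
Step 5: Two-sided p-value via normal approximation = 2*(1 - Phi(|z|)) = 0.070076.
Step 6: alpha = 0.1. reject H0.

R = 5, z = -1.8114, p = 0.070076, reject H0.


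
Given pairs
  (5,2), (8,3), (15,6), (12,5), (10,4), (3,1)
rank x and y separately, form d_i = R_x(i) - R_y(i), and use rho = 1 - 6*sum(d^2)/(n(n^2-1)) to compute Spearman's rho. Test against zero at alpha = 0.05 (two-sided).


Step 1: Rank x and y separately (midranks; no ties here).
rank(x): 5->2, 8->3, 15->6, 12->5, 10->4, 3->1
rank(y): 2->2, 3->3, 6->6, 5->5, 4->4, 1->1
Step 2: d_i = R_x(i) - R_y(i); compute d_i^2.
  (2-2)^2=0, (3-3)^2=0, (6-6)^2=0, (5-5)^2=0, (4-4)^2=0, (1-1)^2=0
sum(d^2) = 0.
Step 3: rho = 1 - 6*0 / (6*(6^2 - 1)) = 1 - 0/210 = 1.000000.
Step 5: Two-sided p-value from the t-distribution with 4 df = 0.000000.
Step 6: alpha = 0.05. reject H0.

rho = 1.0000, p = 0.000000, reject H0 at alpha = 0.05.


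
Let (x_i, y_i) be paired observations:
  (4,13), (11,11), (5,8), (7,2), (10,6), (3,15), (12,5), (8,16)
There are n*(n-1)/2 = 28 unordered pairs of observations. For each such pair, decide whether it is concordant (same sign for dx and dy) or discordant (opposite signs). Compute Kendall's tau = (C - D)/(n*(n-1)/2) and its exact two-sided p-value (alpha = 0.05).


Step 1: Enumerate the 28 unordered pairs (i,j) with i<j and classify each by sign(x_j-x_i) * sign(y_j-y_i).
  (1,2):dx=+7,dy=-2->D; (1,3):dx=+1,dy=-5->D; (1,4):dx=+3,dy=-11->D; (1,5):dx=+6,dy=-7->D
  (1,6):dx=-1,dy=+2->D; (1,7):dx=+8,dy=-8->D; (1,8):dx=+4,dy=+3->C; (2,3):dx=-6,dy=-3->C
  (2,4):dx=-4,dy=-9->C; (2,5):dx=-1,dy=-5->C; (2,6):dx=-8,dy=+4->D; (2,7):dx=+1,dy=-6->D
  (2,8):dx=-3,dy=+5->D; (3,4):dx=+2,dy=-6->D; (3,5):dx=+5,dy=-2->D; (3,6):dx=-2,dy=+7->D
  (3,7):dx=+7,dy=-3->D; (3,8):dx=+3,dy=+8->C; (4,5):dx=+3,dy=+4->C; (4,6):dx=-4,dy=+13->D
  (4,7):dx=+5,dy=+3->C; (4,8):dx=+1,dy=+14->C; (5,6):dx=-7,dy=+9->D; (5,7):dx=+2,dy=-1->D
  (5,8):dx=-2,dy=+10->D; (6,7):dx=+9,dy=-10->D; (6,8):dx=+5,dy=+1->C; (7,8):dx=-4,dy=+11->D
Step 2: C = 9, D = 19, total pairs = 28.
Step 3: tau = (C - D)/(n(n-1)/2) = (9 - 19)/28 = -0.357143.
Step 4: Exact two-sided p-value (enumerate n! = 40320 permutations of y under H0): p = 0.275099.
Step 5: alpha = 0.05. fail to reject H0.

tau_b = -0.3571 (C=9, D=19), p = 0.275099, fail to reject H0.


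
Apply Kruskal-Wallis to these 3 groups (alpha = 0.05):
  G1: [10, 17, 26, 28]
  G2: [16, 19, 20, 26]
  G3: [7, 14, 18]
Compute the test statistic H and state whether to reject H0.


Step 1: Combine all N = 11 observations and assign midranks.
sorted (value, group, rank): (7,G3,1), (10,G1,2), (14,G3,3), (16,G2,4), (17,G1,5), (18,G3,6), (19,G2,7), (20,G2,8), (26,G1,9.5), (26,G2,9.5), (28,G1,11)
Step 2: Sum ranks within each group.
R_1 = 27.5 (n_1 = 4)
R_2 = 28.5 (n_2 = 4)
R_3 = 10 (n_3 = 3)
Step 3: H = 12/(N(N+1)) * sum(R_i^2/n_i) - 3(N+1)
     = 12/(11*12) * (27.5^2/4 + 28.5^2/4 + 10^2/3) - 3*12
     = 0.090909 * 425.458 - 36
     = 2.678030.
Step 4: Ties present; correction factor C = 1 - 6/(11^3 - 11) = 0.995455. Corrected H = 2.678030 / 0.995455 = 2.690259.
Step 5: Under H0, H ~ chi^2(2); p-value = 0.260506.
Step 6: alpha = 0.05. fail to reject H0.

H = 2.6903, df = 2, p = 0.260506, fail to reject H0.


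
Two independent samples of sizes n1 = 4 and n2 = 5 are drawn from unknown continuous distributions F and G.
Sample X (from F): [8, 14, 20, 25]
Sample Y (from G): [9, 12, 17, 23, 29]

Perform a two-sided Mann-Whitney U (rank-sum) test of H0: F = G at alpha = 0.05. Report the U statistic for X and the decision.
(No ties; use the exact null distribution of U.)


Step 1: Combine and sort all 9 observations; assign midranks.
sorted (value, group): (8,X), (9,Y), (12,Y), (14,X), (17,Y), (20,X), (23,Y), (25,X), (29,Y)
ranks: 8->1, 9->2, 12->3, 14->4, 17->5, 20->6, 23->7, 25->8, 29->9
Step 2: Rank sum for X: R1 = 1 + 4 + 6 + 8 = 19.
Step 3: U_X = R1 - n1(n1+1)/2 = 19 - 4*5/2 = 19 - 10 = 9.
       U_Y = n1*n2 - U_X = 20 - 9 = 11.
Step 4: No ties, so the exact null distribution of U (based on enumerating the C(9,4) = 126 equally likely rank assignments) gives the two-sided p-value.
Step 5: p-value = 0.904762; compare to alpha = 0.05. fail to reject H0.

U_X = 9, p = 0.904762, fail to reject H0 at alpha = 0.05.


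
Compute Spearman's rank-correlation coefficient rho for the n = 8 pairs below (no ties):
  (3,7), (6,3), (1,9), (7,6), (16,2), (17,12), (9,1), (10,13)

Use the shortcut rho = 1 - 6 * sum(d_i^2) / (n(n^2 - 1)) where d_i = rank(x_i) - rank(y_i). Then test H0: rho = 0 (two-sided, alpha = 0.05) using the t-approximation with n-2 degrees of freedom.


Step 1: Rank x and y separately (midranks; no ties here).
rank(x): 3->2, 6->3, 1->1, 7->4, 16->7, 17->8, 9->5, 10->6
rank(y): 7->5, 3->3, 9->6, 6->4, 2->2, 12->7, 1->1, 13->8
Step 2: d_i = R_x(i) - R_y(i); compute d_i^2.
  (2-5)^2=9, (3-3)^2=0, (1-6)^2=25, (4-4)^2=0, (7-2)^2=25, (8-7)^2=1, (5-1)^2=16, (6-8)^2=4
sum(d^2) = 80.
Step 3: rho = 1 - 6*80 / (8*(8^2 - 1)) = 1 - 480/504 = 0.047619.
Step 4: Under H0, t = rho * sqrt((n-2)/(1-rho^2)) = 0.1168 ~ t(6).
Step 5: Two-sided p-value from the t-distribution with 6 df = 0.910849.
Step 6: alpha = 0.05. fail to reject H0.

rho = 0.0476, p = 0.910849, fail to reject H0 at alpha = 0.05.


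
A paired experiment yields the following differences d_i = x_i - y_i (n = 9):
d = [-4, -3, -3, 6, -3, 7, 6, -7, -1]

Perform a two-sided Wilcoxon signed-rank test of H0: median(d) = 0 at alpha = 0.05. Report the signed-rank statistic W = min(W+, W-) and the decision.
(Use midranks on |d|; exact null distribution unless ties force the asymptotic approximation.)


Step 1: Drop any zero differences (none here) and take |d_i|.
|d| = [4, 3, 3, 6, 3, 7, 6, 7, 1]
Step 2: Midrank |d_i| (ties get averaged ranks).
ranks: |4|->5, |3|->3, |3|->3, |6|->6.5, |3|->3, |7|->8.5, |6|->6.5, |7|->8.5, |1|->1
Step 3: Attach original signs; sum ranks with positive sign and with negative sign.
W+ = 6.5 + 8.5 + 6.5 = 21.5
W- = 5 + 3 + 3 + 3 + 8.5 + 1 = 23.5
(Check: W+ + W- = 45 should equal n(n+1)/2 = 45.)
Step 4: Test statistic W = min(W+, W-) = 21.5.
Step 5: Ties in |d|, so use the tie-corrected normal approximation.
        E[W] = n(n+1)/4 = 9*10/4 = 22.5.
        Tie groups: |d|=3 (t=3), |d|=6 (t=2), |d|=7 (t=2); sum(t^3 - t) = 36.
        Var[W] = n(n+1)(2n+1)/24 - sum(t^3-t)/48 = 1710/24 - 36/48 = 70.5.
        z = (W - E[W]) / sqrt(Var[W]) = (21.5 - 22.5) / 8.3964 = -0.1191.
        Two-sided p = 2*Phi(z) = 0.905198.
Step 6: alpha = 0.05. fail to reject H0.

W+ = 21.5, W- = 23.5, W = min = 21.5, p = 0.905198, fail to reject H0.


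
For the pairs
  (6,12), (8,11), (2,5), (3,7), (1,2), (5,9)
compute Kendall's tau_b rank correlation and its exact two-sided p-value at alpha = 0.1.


Step 1: Enumerate the 15 unordered pairs (i,j) with i<j and classify each by sign(x_j-x_i) * sign(y_j-y_i).
  (1,2):dx=+2,dy=-1->D; (1,3):dx=-4,dy=-7->C; (1,4):dx=-3,dy=-5->C; (1,5):dx=-5,dy=-10->C
  (1,6):dx=-1,dy=-3->C; (2,3):dx=-6,dy=-6->C; (2,4):dx=-5,dy=-4->C; (2,5):dx=-7,dy=-9->C
  (2,6):dx=-3,dy=-2->C; (3,4):dx=+1,dy=+2->C; (3,5):dx=-1,dy=-3->C; (3,6):dx=+3,dy=+4->C
  (4,5):dx=-2,dy=-5->C; (4,6):dx=+2,dy=+2->C; (5,6):dx=+4,dy=+7->C
Step 2: C = 14, D = 1, total pairs = 15.
Step 3: tau = (C - D)/(n(n-1)/2) = (14 - 1)/15 = 0.866667.
Step 4: Exact two-sided p-value (enumerate n! = 720 permutations of y under H0): p = 0.016667.
Step 5: alpha = 0.1. reject H0.

tau_b = 0.8667 (C=14, D=1), p = 0.016667, reject H0.


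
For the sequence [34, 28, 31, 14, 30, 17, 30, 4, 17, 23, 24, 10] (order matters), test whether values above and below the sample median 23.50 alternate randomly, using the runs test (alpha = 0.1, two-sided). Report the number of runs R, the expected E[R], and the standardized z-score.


Step 1: Compute median = 23.50; label A = above, B = below.
Labels in order: AAABABABBBAB  (n_A = 6, n_B = 6)
Step 2: Count runs R = 8.
Step 3: Under H0 (random ordering), E[R] = 2*n_A*n_B/(n_A+n_B) + 1 = 2*6*6/12 + 1 = 7.0000.
        Var[R] = 2*n_A*n_B*(2*n_A*n_B - n_A - n_B) / ((n_A+n_B)^2 * (n_A+n_B-1)) = 4320/1584 = 2.7273.
        SD[R] = 1.6514.
Step 4: Continuity-corrected z = (R - 0.5 - E[R]) / SD[R] = (8 - 0.5 - 7.0000) / 1.6514 = 0.3028.
Step 5: Two-sided p-value via normal approximation = 2*(1 - Phi(|z|)) = 0.762069.
Step 6: alpha = 0.1. fail to reject H0.

R = 8, z = 0.3028, p = 0.762069, fail to reject H0.


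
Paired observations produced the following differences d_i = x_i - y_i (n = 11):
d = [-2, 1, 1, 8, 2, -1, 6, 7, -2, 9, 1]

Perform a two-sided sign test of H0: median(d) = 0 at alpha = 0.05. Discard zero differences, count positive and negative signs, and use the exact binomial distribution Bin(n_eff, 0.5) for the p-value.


Step 1: Discard zero differences. Original n = 11; n_eff = number of nonzero differences = 11.
Nonzero differences (with sign): -2, +1, +1, +8, +2, -1, +6, +7, -2, +9, +1
Step 2: Count signs: positive = 8, negative = 3.
Step 3: Under H0: P(positive) = 0.5, so the number of positives S ~ Bin(11, 0.5).
Step 4: Two-sided exact p-value = sum of Bin(11,0.5) probabilities at or below the observed probability = 0.226562.
Step 5: alpha = 0.05. fail to reject H0.

n_eff = 11, pos = 8, neg = 3, p = 0.226562, fail to reject H0.


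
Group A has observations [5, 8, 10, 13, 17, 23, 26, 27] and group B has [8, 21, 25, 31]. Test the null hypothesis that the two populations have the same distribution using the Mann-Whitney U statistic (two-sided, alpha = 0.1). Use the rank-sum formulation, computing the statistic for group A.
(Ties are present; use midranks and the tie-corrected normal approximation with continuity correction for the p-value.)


Step 1: Combine and sort all 12 observations; assign midranks.
sorted (value, group): (5,X), (8,X), (8,Y), (10,X), (13,X), (17,X), (21,Y), (23,X), (25,Y), (26,X), (27,X), (31,Y)
ranks: 5->1, 8->2.5, 8->2.5, 10->4, 13->5, 17->6, 21->7, 23->8, 25->9, 26->10, 27->11, 31->12
Step 2: Rank sum for X: R1 = 1 + 2.5 + 4 + 5 + 6 + 8 + 10 + 11 = 47.5.
Step 3: U_X = R1 - n1(n1+1)/2 = 47.5 - 8*9/2 = 47.5 - 36 = 11.5.
       U_Y = n1*n2 - U_X = 32 - 11.5 = 20.5.
Step 4: Ties are present, so use the tie-corrected normal approximation (with continuity correction) for the p-value.
Step 5: p-value = 0.496152; compare to alpha = 0.1. fail to reject H0.

U_X = 11.5, p = 0.496152, fail to reject H0 at alpha = 0.1.


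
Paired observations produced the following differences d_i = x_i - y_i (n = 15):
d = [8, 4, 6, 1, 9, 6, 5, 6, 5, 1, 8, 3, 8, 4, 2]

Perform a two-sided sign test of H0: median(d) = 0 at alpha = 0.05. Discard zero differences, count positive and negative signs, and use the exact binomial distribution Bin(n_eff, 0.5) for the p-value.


Step 1: Discard zero differences. Original n = 15; n_eff = number of nonzero differences = 15.
Nonzero differences (with sign): +8, +4, +6, +1, +9, +6, +5, +6, +5, +1, +8, +3, +8, +4, +2
Step 2: Count signs: positive = 15, negative = 0.
Step 3: Under H0: P(positive) = 0.5, so the number of positives S ~ Bin(15, 0.5).
Step 4: Two-sided exact p-value = sum of Bin(15,0.5) probabilities at or below the observed probability = 0.000061.
Step 5: alpha = 0.05. reject H0.

n_eff = 15, pos = 15, neg = 0, p = 0.000061, reject H0.


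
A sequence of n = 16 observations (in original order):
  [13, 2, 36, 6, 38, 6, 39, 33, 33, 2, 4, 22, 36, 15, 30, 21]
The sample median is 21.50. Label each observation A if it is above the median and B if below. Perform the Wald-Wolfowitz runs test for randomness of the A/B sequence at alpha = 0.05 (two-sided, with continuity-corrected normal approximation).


Step 1: Compute median = 21.50; label A = above, B = below.
Labels in order: BBABABAAABBAABAB  (n_A = 8, n_B = 8)
Step 2: Count runs R = 11.
Step 3: Under H0 (random ordering), E[R] = 2*n_A*n_B/(n_A+n_B) + 1 = 2*8*8/16 + 1 = 9.0000.
        Var[R] = 2*n_A*n_B*(2*n_A*n_B - n_A - n_B) / ((n_A+n_B)^2 * (n_A+n_B-1)) = 14336/3840 = 3.7333.
        SD[R] = 1.9322.
Step 4: Continuity-corrected z = (R - 0.5 - E[R]) / SD[R] = (11 - 0.5 - 9.0000) / 1.9322 = 0.7763.
Step 5: Two-sided p-value via normal approximation = 2*(1 - Phi(|z|)) = 0.437558.
Step 6: alpha = 0.05. fail to reject H0.

R = 11, z = 0.7763, p = 0.437558, fail to reject H0.


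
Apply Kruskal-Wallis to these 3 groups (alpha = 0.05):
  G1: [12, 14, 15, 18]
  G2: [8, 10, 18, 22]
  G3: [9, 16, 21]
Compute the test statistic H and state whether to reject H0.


Step 1: Combine all N = 11 observations and assign midranks.
sorted (value, group, rank): (8,G2,1), (9,G3,2), (10,G2,3), (12,G1,4), (14,G1,5), (15,G1,6), (16,G3,7), (18,G1,8.5), (18,G2,8.5), (21,G3,10), (22,G2,11)
Step 2: Sum ranks within each group.
R_1 = 23.5 (n_1 = 4)
R_2 = 23.5 (n_2 = 4)
R_3 = 19 (n_3 = 3)
Step 3: H = 12/(N(N+1)) * sum(R_i^2/n_i) - 3(N+1)
     = 12/(11*12) * (23.5^2/4 + 23.5^2/4 + 19^2/3) - 3*12
     = 0.090909 * 396.458 - 36
     = 0.041667.
Step 4: Ties present; correction factor C = 1 - 6/(11^3 - 11) = 0.995455. Corrected H = 0.041667 / 0.995455 = 0.041857.
Step 5: Under H0, H ~ chi^2(2); p-value = 0.979289.
Step 6: alpha = 0.05. fail to reject H0.

H = 0.0419, df = 2, p = 0.979289, fail to reject H0.


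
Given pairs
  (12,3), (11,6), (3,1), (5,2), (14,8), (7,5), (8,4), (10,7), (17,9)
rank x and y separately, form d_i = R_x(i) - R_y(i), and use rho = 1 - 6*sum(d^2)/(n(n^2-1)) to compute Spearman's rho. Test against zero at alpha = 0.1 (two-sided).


Step 1: Rank x and y separately (midranks; no ties here).
rank(x): 12->7, 11->6, 3->1, 5->2, 14->8, 7->3, 8->4, 10->5, 17->9
rank(y): 3->3, 6->6, 1->1, 2->2, 8->8, 5->5, 4->4, 7->7, 9->9
Step 2: d_i = R_x(i) - R_y(i); compute d_i^2.
  (7-3)^2=16, (6-6)^2=0, (1-1)^2=0, (2-2)^2=0, (8-8)^2=0, (3-5)^2=4, (4-4)^2=0, (5-7)^2=4, (9-9)^2=0
sum(d^2) = 24.
Step 3: rho = 1 - 6*24 / (9*(9^2 - 1)) = 1 - 144/720 = 0.800000.
Step 4: Under H0, t = rho * sqrt((n-2)/(1-rho^2)) = 3.5277 ~ t(7).
Step 5: Two-sided p-value from the t-distribution with 7 df = 0.009628.
Step 6: alpha = 0.1. reject H0.

rho = 0.8000, p = 0.009628, reject H0 at alpha = 0.1.


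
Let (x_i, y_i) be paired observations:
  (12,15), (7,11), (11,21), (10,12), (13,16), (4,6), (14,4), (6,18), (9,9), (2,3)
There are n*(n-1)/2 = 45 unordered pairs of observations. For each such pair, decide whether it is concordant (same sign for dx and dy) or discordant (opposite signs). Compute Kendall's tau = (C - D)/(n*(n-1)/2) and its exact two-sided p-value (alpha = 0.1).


Step 1: Enumerate the 45 unordered pairs (i,j) with i<j and classify each by sign(x_j-x_i) * sign(y_j-y_i).
  (1,2):dx=-5,dy=-4->C; (1,3):dx=-1,dy=+6->D; (1,4):dx=-2,dy=-3->C; (1,5):dx=+1,dy=+1->C
  (1,6):dx=-8,dy=-9->C; (1,7):dx=+2,dy=-11->D; (1,8):dx=-6,dy=+3->D; (1,9):dx=-3,dy=-6->C
  (1,10):dx=-10,dy=-12->C; (2,3):dx=+4,dy=+10->C; (2,4):dx=+3,dy=+1->C; (2,5):dx=+6,dy=+5->C
  (2,6):dx=-3,dy=-5->C; (2,7):dx=+7,dy=-7->D; (2,8):dx=-1,dy=+7->D; (2,9):dx=+2,dy=-2->D
  (2,10):dx=-5,dy=-8->C; (3,4):dx=-1,dy=-9->C; (3,5):dx=+2,dy=-5->D; (3,6):dx=-7,dy=-15->C
  (3,7):dx=+3,dy=-17->D; (3,8):dx=-5,dy=-3->C; (3,9):dx=-2,dy=-12->C; (3,10):dx=-9,dy=-18->C
  (4,5):dx=+3,dy=+4->C; (4,6):dx=-6,dy=-6->C; (4,7):dx=+4,dy=-8->D; (4,8):dx=-4,dy=+6->D
  (4,9):dx=-1,dy=-3->C; (4,10):dx=-8,dy=-9->C; (5,6):dx=-9,dy=-10->C; (5,7):dx=+1,dy=-12->D
  (5,8):dx=-7,dy=+2->D; (5,9):dx=-4,dy=-7->C; (5,10):dx=-11,dy=-13->C; (6,7):dx=+10,dy=-2->D
  (6,8):dx=+2,dy=+12->C; (6,9):dx=+5,dy=+3->C; (6,10):dx=-2,dy=-3->C; (7,8):dx=-8,dy=+14->D
  (7,9):dx=-5,dy=+5->D; (7,10):dx=-12,dy=-1->C; (8,9):dx=+3,dy=-9->D; (8,10):dx=-4,dy=-15->C
  (9,10):dx=-7,dy=-6->C
Step 2: C = 29, D = 16, total pairs = 45.
Step 3: tau = (C - D)/(n(n-1)/2) = (29 - 16)/45 = 0.288889.
Step 4: Exact two-sided p-value (enumerate n! = 3628800 permutations of y under H0): p = 0.291248.
Step 5: alpha = 0.1. fail to reject H0.

tau_b = 0.2889 (C=29, D=16), p = 0.291248, fail to reject H0.
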